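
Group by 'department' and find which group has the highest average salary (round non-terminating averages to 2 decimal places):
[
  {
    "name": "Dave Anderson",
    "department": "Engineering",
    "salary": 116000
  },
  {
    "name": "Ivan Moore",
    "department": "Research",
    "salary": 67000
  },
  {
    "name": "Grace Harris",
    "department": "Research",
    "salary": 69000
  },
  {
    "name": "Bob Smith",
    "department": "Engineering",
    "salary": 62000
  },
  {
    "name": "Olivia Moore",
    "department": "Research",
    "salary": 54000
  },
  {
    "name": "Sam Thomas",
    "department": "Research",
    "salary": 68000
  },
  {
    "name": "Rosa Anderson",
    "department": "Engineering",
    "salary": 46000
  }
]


Group by: department

Groups:
  Engineering: 3 people, avg salary = 224000/3 ≈ $74666.67
  Research: 4 people, avg salary = 258000/4 = $64500

Highest average salary: Engineering (≈$74666.67)

Engineering (≈$74666.67)


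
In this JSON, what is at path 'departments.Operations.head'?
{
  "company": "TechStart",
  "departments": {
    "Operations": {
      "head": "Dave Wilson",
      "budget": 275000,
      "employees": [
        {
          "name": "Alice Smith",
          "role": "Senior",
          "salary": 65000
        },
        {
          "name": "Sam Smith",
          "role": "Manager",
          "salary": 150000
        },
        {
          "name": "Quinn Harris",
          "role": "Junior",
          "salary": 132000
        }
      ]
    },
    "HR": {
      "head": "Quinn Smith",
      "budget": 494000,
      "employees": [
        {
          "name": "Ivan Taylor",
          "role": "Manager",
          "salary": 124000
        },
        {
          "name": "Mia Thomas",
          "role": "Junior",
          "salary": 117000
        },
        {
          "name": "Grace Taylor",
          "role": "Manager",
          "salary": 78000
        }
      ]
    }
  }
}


Path: departments.Operations.head

Navigate:
  -> departments
  -> Operations
  -> head = 'Dave Wilson'

Dave Wilson


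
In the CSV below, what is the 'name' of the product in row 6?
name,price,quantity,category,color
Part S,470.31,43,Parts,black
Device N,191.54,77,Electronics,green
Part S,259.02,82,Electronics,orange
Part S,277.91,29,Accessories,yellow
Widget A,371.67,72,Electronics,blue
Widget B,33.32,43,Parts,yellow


Query: Row 6 ('Widget B'), column 'name'
Value: Widget B

Widget B


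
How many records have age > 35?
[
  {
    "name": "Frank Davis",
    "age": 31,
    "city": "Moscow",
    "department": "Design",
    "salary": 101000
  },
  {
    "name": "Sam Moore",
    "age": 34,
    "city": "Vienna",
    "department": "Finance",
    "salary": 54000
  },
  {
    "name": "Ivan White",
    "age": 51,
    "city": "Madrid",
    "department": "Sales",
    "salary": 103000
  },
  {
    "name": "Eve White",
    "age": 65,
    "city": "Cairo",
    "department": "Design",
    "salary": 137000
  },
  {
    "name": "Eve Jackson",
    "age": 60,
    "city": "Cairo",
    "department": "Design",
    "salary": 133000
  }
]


Data: 5 records
Condition: age > 35

Checking each record:
  Frank Davis: 31
  Sam Moore: 34
  Ivan White: 51 MATCH
  Eve White: 65 MATCH
  Eve Jackson: 60 MATCH

Count: 3

3


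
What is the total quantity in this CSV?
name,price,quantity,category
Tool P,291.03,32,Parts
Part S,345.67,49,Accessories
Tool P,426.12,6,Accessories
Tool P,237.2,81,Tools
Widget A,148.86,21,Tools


Computing total quantity:
Values: [32, 49, 6, 81, 21]
Sum = 189

189


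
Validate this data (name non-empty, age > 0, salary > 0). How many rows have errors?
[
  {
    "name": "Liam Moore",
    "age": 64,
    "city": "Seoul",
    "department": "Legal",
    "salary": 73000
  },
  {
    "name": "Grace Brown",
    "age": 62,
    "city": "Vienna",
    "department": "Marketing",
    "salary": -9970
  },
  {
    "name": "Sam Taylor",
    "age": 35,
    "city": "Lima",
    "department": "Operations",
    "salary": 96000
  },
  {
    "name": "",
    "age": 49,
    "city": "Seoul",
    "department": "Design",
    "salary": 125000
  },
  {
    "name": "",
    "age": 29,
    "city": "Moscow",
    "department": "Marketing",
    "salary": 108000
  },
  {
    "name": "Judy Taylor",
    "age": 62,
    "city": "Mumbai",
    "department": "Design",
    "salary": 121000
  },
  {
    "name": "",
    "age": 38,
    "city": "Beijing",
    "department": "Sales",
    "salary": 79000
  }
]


Validating 7 records:
Rules: name non-empty, age > 0, salary > 0

  Row 1 (Liam Moore): OK
  Row 2 (Grace Brown): negative salary: -9970
  Row 3 (Sam Taylor): OK
  Row 4 (???): empty name
  Row 5 (???): empty name
  Row 6 (Judy Taylor): OK
  Row 7 (???): empty name

Total errors: 4

4 errors


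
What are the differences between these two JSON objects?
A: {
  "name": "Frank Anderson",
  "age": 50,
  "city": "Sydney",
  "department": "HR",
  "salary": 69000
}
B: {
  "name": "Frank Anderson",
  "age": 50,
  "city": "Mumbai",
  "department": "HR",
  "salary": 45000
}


Comparing each field (in key order):
  name: same
  age: same
  city: DIFFERENT
  department: same
  salary: DIFFERENT
Differences:
  city: Sydney -> Mumbai
  salary: 69000 -> 45000

2 field(s) changed

2 changes: city, salary


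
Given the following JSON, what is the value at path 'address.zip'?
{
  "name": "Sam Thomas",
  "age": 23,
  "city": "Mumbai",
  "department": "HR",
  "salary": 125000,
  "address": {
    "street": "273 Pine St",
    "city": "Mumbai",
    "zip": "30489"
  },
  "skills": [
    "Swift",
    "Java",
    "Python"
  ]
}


Query: address.zip
Path: address -> zip
Value: 30489

30489


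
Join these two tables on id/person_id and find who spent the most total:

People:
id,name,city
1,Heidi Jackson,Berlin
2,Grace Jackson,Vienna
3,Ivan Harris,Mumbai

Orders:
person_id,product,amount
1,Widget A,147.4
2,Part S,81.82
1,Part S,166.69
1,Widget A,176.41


Join on: people.id = orders.person_id

Joined rows:
  Heidi Jackson (Berlin) bought Widget A for $147.4
  Grace Jackson (Vienna) bought Part S for $81.82
  Heidi Jackson (Berlin) bought Part S for $166.69
  Heidi Jackson (Berlin) bought Widget A for $176.41

Total per person:
  Heidi Jackson: $490.50
  Grace Jackson: $81.82

Top spender: Heidi Jackson ($490.50)

Heidi Jackson ($490.50)


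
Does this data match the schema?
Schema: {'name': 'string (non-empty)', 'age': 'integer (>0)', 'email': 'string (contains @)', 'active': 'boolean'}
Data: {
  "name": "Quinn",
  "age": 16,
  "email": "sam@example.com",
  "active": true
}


Validating each field against schema:
  name: OK (non-empty string)
  age: OK (positive integer)
  email: OK (string with @)
  active: OK (boolean)

Result: VALID

VALID


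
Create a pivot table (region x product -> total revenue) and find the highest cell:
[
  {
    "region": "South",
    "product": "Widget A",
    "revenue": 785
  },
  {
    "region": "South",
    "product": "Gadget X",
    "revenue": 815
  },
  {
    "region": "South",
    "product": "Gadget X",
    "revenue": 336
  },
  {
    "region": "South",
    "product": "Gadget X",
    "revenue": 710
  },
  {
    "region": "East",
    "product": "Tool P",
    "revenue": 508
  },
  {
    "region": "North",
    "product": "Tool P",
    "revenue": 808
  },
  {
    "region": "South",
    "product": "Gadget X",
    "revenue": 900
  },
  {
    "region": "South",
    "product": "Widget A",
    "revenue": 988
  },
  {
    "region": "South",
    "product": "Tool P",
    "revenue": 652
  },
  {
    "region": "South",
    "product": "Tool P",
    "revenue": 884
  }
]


Pivot: region (rows) x product (columns) -> total revenue

     Gadget X      Tool P        Widget A    
East             0           508             0  
North            0           808             0  
South         2761          1536          1773  

Highest: South / Gadget X = $2761

South / Gadget X = $2761


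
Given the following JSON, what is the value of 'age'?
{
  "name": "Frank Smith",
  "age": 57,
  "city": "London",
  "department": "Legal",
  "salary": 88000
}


Looking up field 'age'
Value: 57

57


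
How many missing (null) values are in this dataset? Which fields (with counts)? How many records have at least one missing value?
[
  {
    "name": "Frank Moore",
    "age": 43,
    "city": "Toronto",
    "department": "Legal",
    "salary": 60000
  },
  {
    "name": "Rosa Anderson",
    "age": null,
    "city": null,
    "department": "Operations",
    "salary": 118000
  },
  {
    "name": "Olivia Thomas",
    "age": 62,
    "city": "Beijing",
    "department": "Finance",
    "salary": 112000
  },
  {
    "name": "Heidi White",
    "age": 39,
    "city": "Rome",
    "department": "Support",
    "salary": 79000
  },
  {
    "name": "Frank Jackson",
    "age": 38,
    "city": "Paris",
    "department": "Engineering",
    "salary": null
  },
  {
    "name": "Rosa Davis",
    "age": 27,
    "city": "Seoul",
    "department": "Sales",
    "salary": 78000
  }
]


Checking for missing (null) values in 6 records:

  Frank Moore: complete
  Rosa Anderson: age, city
  Olivia Thomas: complete
  Heidi White: complete
  Frank Jackson: salary
  Rosa Davis: complete

Per field:
  name: 0 missing
  age: 1 missing
  city: 1 missing
  department: 0 missing
  salary: 1 missing

Total missing values: 3
Records with any missing: 2

3 missing values (age: 1, city: 1, salary: 1); 2 incomplete records


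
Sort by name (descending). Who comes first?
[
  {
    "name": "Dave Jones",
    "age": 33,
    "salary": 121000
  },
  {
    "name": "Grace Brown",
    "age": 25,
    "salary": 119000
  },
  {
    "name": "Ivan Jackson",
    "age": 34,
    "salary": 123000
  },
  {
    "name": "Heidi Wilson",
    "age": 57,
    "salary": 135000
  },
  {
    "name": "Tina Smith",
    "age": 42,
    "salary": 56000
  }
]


Sort by: name (descending)

Sorted order:
  1. Tina Smith (name = Tina Smith)
  2. Ivan Jackson (name = Ivan Jackson)
  3. Heidi Wilson (name = Heidi Wilson)
  4. Grace Brown (name = Grace Brown)
  5. Dave Jones (name = Dave Jones)

First: Tina Smith

Tina Smith


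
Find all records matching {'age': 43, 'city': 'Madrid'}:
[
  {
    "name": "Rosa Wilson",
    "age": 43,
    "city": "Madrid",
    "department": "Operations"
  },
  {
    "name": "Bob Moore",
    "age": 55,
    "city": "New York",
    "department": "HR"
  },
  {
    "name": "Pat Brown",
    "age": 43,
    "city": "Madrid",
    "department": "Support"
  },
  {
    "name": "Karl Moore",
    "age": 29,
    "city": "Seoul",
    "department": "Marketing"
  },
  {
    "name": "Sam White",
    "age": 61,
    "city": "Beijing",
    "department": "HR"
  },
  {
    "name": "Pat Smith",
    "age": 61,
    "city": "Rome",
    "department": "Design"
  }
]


Search criteria: {'age': 43, 'city': 'Madrid'}

Checking 6 records:
  Rosa Wilson: {age: 43, city: Madrid} <-- MATCH
  Bob Moore: {age: 55, city: New York}
  Pat Brown: {age: 43, city: Madrid} <-- MATCH
  Karl Moore: {age: 29, city: Seoul}
  Sam White: {age: 61, city: Beijing}
  Pat Smith: {age: 61, city: Rome}

Matches: ["Rosa Wilson", "Pat Brown"]

["Rosa Wilson", "Pat Brown"]


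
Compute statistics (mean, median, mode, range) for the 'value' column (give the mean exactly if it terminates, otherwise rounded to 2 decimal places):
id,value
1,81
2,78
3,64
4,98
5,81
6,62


Data: [81, 78, 64, 98, 81, 62]
Count: 6
Sum: 464
Mean: 464/6 ≈ 77.33 (rounded to 2 decimal places)
Sorted: [62, 64, 78, 81, 81, 98]
Median: 79.5
Mode: 81 (2 times)
Range: 98 - 62 = 36
Min: 62, Max: 98

mean≈77.33, median=79.5, mode=81, range=36


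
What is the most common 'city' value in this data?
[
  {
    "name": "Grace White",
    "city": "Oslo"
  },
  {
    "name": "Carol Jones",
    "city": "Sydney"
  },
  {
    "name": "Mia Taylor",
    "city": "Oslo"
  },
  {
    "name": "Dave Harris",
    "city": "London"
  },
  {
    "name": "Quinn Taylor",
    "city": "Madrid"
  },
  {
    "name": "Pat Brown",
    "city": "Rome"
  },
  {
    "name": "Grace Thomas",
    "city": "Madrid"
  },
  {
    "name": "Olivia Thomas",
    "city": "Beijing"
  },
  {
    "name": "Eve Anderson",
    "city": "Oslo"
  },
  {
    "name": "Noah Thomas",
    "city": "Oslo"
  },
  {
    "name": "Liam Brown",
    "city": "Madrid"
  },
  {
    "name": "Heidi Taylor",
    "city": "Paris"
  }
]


Counting 'city' values across 12 records:

  Oslo: 4 ####
  Madrid: 3 ###
  Sydney: 1 #
  London: 1 #
  Rome: 1 #
  Beijing: 1 #
  Paris: 1 #

Most common: Oslo (4 times)

Oslo (4 times)


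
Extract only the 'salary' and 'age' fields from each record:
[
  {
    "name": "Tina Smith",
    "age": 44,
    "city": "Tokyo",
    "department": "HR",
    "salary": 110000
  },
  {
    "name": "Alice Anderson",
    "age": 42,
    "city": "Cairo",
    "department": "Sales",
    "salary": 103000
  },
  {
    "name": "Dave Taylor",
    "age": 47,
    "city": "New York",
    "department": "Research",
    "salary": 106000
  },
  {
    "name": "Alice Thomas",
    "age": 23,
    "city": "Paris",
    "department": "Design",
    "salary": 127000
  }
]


Original: 4 records with fields: name, age, city, department, salary
Keep: ['salary', 'age']
Drop: ['name', 'city', 'department']
Result: 4 records, 2 fields each

[
  {
    "salary": 110000,
    "age": 44
  },
  {
    "salary": 103000,
    "age": 42
  },
  {
    "salary": 106000,
    "age": 47
  },
  {
    "salary": 127000,
    "age": 23
  }
]


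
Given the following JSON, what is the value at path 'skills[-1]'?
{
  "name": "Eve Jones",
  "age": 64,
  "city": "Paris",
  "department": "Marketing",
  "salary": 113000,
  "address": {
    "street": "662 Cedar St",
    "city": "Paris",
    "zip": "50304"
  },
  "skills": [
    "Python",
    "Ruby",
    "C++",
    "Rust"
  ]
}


Query: skills[-1]
Path: skills -> last element
Value: Rust

Rust


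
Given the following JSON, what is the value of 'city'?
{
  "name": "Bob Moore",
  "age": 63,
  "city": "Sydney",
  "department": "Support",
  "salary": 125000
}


Looking up field 'city'
Value: Sydney

Sydney


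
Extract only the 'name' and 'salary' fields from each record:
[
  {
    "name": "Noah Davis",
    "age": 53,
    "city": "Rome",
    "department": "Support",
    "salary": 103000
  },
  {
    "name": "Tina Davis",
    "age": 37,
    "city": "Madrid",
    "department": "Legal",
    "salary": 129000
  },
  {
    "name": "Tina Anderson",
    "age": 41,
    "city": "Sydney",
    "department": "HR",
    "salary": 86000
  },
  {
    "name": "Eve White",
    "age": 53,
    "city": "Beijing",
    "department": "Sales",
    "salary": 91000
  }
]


Original: 4 records with fields: name, age, city, department, salary
Keep: ['name', 'salary']
Drop: ['age', 'city', 'department']
Result: 4 records, 2 fields each

[
  {
    "name": "Noah Davis",
    "salary": 103000
  },
  {
    "name": "Tina Davis",
    "salary": 129000
  },
  {
    "name": "Tina Anderson",
    "salary": 86000
  },
  {
    "name": "Eve White",
    "salary": 91000
  }
]


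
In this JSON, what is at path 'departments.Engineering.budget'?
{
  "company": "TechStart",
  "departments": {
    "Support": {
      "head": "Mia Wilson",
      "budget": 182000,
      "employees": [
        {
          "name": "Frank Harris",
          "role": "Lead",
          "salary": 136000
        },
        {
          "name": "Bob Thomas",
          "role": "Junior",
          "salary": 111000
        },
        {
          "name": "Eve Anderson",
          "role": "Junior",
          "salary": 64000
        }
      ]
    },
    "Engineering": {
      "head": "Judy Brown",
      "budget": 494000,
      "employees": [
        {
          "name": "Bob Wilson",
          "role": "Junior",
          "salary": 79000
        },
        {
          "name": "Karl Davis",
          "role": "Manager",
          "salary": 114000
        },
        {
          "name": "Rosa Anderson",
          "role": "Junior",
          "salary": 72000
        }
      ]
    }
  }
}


Path: departments.Engineering.budget

Navigate:
  -> departments
  -> Engineering
  -> budget = 494000

494000


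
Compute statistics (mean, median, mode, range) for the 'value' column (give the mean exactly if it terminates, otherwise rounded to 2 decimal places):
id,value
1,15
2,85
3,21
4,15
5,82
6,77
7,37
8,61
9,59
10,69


Data: [15, 85, 21, 15, 82, 77, 37, 61, 59, 69]
Count: 10
Sum: 521
Mean: 521/10 = 52.1
Sorted: [15, 15, 21, 37, 59, 61, 69, 77, 82, 85]
Median: 60.0
Mode: 15 (2 times)
Range: 85 - 15 = 70
Min: 15, Max: 85

mean=52.1, median=60.0, mode=15, range=70


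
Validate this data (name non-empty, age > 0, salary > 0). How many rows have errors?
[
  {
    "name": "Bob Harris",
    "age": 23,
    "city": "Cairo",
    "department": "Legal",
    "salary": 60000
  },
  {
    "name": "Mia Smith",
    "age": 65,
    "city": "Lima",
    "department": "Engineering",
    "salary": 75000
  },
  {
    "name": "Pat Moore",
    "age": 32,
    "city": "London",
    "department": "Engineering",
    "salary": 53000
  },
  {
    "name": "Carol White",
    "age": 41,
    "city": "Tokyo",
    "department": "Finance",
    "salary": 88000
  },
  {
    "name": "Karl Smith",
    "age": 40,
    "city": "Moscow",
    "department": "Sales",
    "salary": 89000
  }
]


Validating 5 records:
Rules: name non-empty, age > 0, salary > 0

  Row 1 (Bob Harris): OK
  Row 2 (Mia Smith): OK
  Row 3 (Pat Moore): OK
  Row 4 (Carol White): OK
  Row 5 (Karl Smith): OK

Total errors: 0

0 errors


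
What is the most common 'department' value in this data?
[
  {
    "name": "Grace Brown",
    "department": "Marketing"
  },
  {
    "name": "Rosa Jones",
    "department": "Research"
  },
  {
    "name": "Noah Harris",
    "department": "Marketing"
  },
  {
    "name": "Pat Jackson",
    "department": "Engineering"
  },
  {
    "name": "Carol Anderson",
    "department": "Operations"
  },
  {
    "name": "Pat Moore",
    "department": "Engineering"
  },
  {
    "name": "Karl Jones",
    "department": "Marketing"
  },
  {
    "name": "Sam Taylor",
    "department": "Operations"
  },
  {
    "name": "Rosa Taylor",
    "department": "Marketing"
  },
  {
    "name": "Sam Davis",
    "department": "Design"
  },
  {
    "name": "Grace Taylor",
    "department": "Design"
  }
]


Counting 'department' values across 11 records:

  Marketing: 4 ####
  Engineering: 2 ##
  Operations: 2 ##
  Design: 2 ##
  Research: 1 #

Most common: Marketing (4 times)

Marketing (4 times)


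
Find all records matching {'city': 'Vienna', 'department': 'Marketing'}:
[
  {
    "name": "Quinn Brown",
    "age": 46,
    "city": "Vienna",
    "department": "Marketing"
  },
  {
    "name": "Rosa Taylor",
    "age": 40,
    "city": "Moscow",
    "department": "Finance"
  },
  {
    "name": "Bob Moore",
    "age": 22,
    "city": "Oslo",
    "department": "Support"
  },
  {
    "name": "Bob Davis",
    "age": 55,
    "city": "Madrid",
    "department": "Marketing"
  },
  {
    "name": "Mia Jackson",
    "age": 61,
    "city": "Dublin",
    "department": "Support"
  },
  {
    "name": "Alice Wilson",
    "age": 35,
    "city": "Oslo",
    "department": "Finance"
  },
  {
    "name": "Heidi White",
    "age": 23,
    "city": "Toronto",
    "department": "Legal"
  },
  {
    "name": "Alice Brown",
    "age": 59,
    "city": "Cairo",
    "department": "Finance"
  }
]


Search criteria: {'city': 'Vienna', 'department': 'Marketing'}

Checking 8 records:
  Quinn Brown: {city: Vienna, department: Marketing} <-- MATCH
  Rosa Taylor: {city: Moscow, department: Finance}
  Bob Moore: {city: Oslo, department: Support}
  Bob Davis: {city: Madrid, department: Marketing}
  Mia Jackson: {city: Dublin, department: Support}
  Alice Wilson: {city: Oslo, department: Finance}
  Heidi White: {city: Toronto, department: Legal}
  Alice Brown: {city: Cairo, department: Finance}

Matches: ["Quinn Brown"]

["Quinn Brown"]


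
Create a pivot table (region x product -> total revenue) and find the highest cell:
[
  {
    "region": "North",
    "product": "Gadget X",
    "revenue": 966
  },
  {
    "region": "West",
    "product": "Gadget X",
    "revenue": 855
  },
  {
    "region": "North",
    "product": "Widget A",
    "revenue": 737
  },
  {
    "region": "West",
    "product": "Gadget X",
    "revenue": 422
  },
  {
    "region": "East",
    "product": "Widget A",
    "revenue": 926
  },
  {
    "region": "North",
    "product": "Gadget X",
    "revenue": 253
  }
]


Pivot: region (rows) x product (columns) -> total revenue

     Gadget X      Widget A    
East             0           926  
North         1219           737  
West          1277             0  

Highest: West / Gadget X = $1277

West / Gadget X = $1277


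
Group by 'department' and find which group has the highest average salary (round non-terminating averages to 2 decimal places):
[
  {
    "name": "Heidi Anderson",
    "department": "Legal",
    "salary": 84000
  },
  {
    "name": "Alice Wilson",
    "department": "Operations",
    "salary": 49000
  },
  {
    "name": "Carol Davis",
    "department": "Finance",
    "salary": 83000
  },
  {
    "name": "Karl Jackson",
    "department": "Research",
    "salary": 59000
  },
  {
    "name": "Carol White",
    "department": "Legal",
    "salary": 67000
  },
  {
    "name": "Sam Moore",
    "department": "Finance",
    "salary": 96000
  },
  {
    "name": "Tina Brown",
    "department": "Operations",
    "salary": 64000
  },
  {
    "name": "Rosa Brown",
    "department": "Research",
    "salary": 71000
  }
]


Group by: department

Groups:
  Finance: 2 people, avg salary = 179000/2 = $89500
  Legal: 2 people, avg salary = 151000/2 = $75500
  Operations: 2 people, avg salary = 113000/2 = $56500
  Research: 2 people, avg salary = 130000/2 = $65000

Highest average salary: Finance ($89500)

Finance ($89500)


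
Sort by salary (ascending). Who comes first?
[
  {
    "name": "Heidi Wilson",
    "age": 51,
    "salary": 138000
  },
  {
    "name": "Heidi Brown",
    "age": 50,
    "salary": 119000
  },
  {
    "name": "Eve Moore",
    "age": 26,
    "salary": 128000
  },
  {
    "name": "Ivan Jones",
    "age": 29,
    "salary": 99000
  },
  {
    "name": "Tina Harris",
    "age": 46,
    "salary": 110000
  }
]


Sort by: salary (ascending)

Sorted order:
  1. Ivan Jones (salary = 99000)
  2. Tina Harris (salary = 110000)
  3. Heidi Brown (salary = 119000)
  4. Eve Moore (salary = 128000)
  5. Heidi Wilson (salary = 138000)

First: Ivan Jones

Ivan Jones


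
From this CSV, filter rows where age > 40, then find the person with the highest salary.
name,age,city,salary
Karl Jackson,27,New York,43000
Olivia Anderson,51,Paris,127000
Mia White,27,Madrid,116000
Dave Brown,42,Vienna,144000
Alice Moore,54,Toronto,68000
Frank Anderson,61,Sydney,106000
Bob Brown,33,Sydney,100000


Filter: age > 40
Sort by: salary (descending)

Filtered records (4):
  Dave Brown, age 42, salary $144000
  Olivia Anderson, age 51, salary $127000
  Frank Anderson, age 61, salary $106000
  Alice Moore, age 54, salary $68000

Highest salary: Dave Brown ($144000)

Dave Brown


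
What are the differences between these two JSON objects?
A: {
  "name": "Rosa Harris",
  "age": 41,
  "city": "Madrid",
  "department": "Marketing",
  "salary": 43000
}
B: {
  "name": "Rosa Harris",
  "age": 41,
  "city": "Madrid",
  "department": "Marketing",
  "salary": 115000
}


Comparing each field (in key order):
  name: same
  age: same
  city: same
  department: same
  salary: DIFFERENT
Differences:
  salary: 43000 -> 115000

1 field(s) changed

1 change: salary


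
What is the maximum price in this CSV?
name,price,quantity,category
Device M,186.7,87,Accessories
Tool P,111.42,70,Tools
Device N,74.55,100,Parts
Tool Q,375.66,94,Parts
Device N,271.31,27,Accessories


Computing maximum price:
Values: [186.7, 111.42, 74.55, 375.66, 271.31]
Max = 375.66

375.66


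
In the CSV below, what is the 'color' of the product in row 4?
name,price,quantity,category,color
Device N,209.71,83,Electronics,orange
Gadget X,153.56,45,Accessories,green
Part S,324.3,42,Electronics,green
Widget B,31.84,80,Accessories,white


Query: Row 4 ('Widget B'), column 'color'
Value: white

white


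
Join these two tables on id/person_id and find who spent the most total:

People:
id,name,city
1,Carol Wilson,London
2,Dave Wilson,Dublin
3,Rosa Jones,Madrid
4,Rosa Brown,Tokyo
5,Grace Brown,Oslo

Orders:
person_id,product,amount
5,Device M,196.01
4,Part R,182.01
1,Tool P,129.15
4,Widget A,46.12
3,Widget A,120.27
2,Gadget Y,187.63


Join on: people.id = orders.person_id

Joined rows:
  Grace Brown (Oslo) bought Device M for $196.01
  Rosa Brown (Tokyo) bought Part R for $182.01
  Carol Wilson (London) bought Tool P for $129.15
  Rosa Brown (Tokyo) bought Widget A for $46.12
  Rosa Jones (Madrid) bought Widget A for $120.27
  Dave Wilson (Dublin) bought Gadget Y for $187.63

Total per person:
  Rosa Brown: $228.13
  Grace Brown: $196.01
  Dave Wilson: $187.63
  Carol Wilson: $129.15
  Rosa Jones: $120.27

Top spender: Rosa Brown ($228.13)

Rosa Brown ($228.13)


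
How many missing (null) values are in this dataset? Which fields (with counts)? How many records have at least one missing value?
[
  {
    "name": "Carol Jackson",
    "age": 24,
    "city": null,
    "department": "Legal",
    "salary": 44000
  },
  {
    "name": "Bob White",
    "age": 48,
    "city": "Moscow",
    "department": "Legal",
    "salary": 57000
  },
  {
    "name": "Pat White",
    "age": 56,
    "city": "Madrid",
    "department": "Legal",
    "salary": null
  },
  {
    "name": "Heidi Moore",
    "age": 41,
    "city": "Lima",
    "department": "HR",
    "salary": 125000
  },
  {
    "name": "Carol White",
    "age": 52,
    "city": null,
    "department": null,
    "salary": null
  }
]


Checking for missing (null) values in 5 records:

  Carol Jackson: city
  Bob White: complete
  Pat White: salary
  Heidi Moore: complete
  Carol White: city, department, salary

Per field:
  name: 0 missing
  age: 0 missing
  city: 2 missing
  department: 1 missing
  salary: 2 missing

Total missing values: 5
Records with any missing: 3

5 missing values (city: 2, department: 1, salary: 2); 3 incomplete records


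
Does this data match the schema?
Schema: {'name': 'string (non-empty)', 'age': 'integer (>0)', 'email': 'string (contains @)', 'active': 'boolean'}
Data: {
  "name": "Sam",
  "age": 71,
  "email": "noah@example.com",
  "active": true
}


Validating each field against schema:
  name: OK (non-empty string)
  age: OK (positive integer)
  email: OK (string with @)
  active: OK (boolean)

Result: VALID

VALID


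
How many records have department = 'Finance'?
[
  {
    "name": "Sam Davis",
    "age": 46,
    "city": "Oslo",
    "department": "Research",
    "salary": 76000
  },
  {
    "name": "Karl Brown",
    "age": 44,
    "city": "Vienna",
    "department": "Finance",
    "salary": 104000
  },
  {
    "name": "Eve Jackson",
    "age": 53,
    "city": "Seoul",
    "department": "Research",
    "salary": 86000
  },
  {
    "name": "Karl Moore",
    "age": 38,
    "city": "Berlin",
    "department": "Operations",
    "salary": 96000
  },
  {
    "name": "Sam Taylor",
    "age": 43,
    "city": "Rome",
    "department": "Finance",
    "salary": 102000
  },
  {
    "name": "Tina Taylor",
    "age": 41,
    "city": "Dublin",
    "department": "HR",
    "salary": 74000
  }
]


Data: 6 records
Condition: department = 'Finance'

Checking each record:
  Sam Davis: Research
  Karl Brown: Finance MATCH
  Eve Jackson: Research
  Karl Moore: Operations
  Sam Taylor: Finance MATCH
  Tina Taylor: HR

Count: 2

2


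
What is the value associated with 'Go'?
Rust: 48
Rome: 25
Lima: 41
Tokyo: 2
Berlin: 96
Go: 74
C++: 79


Looking up key 'Go'
Value: 74

74


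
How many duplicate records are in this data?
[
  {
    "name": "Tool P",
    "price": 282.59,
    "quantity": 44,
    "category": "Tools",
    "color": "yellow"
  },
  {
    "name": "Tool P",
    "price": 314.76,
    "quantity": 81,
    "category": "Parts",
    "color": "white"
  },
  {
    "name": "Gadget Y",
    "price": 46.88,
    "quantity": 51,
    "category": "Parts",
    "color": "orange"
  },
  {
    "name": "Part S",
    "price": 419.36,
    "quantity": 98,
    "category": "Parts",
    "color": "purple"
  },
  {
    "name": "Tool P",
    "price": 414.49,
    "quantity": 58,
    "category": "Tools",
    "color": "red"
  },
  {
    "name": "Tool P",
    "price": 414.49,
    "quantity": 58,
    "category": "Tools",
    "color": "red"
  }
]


Checking 6 records for duplicates:

  Row 1: Tool P ($282.59, qty 44)
  Row 2: Tool P ($314.76, qty 81)
  Row 3: Gadget Y ($46.88, qty 51)
  Row 4: Part S ($419.36, qty 98)
  Row 5: Tool P ($414.49, qty 58)
  Row 6: Tool P ($414.49, qty 58) <-- DUPLICATE

Duplicates found: 1
Unique records: 5

1 duplicates, 5 unique


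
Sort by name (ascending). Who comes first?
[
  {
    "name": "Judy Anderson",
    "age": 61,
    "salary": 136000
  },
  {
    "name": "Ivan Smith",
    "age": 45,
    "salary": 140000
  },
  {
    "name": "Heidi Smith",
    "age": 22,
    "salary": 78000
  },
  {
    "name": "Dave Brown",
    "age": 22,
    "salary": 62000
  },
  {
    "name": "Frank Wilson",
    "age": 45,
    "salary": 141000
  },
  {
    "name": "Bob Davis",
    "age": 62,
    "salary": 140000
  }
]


Sort by: name (ascending)

Sorted order:
  1. Bob Davis (name = Bob Davis)
  2. Dave Brown (name = Dave Brown)
  3. Frank Wilson (name = Frank Wilson)
  4. Heidi Smith (name = Heidi Smith)
  5. Ivan Smith (name = Ivan Smith)
  6. Judy Anderson (name = Judy Anderson)

First: Bob Davis

Bob Davis


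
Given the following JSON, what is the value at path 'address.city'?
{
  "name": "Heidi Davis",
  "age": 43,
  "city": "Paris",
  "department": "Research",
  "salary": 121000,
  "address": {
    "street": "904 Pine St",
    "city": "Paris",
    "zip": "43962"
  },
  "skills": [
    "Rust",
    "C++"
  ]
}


Query: address.city
Path: address -> city
Value: Paris

Paris


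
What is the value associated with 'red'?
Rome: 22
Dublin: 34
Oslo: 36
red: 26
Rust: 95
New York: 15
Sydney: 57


Looking up key 'red'
Value: 26

26


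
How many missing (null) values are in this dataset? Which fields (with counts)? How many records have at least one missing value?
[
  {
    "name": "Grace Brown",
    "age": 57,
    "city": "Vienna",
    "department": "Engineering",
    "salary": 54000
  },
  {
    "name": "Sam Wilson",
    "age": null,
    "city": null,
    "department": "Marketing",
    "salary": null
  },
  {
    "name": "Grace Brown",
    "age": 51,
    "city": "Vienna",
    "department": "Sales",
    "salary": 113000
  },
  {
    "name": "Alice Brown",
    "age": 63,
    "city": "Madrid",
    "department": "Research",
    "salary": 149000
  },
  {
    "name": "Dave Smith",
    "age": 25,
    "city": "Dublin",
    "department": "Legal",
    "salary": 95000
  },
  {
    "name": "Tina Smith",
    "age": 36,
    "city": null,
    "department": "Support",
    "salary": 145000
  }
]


Checking for missing (null) values in 6 records:

  Grace Brown: complete
  Sam Wilson: age, city, salary
  Grace Brown: complete
  Alice Brown: complete
  Dave Smith: complete
  Tina Smith: city

Per field:
  name: 0 missing
  age: 1 missing
  city: 2 missing
  department: 0 missing
  salary: 1 missing

Total missing values: 4
Records with any missing: 2

4 missing values (age: 1, city: 2, salary: 1); 2 incomplete records


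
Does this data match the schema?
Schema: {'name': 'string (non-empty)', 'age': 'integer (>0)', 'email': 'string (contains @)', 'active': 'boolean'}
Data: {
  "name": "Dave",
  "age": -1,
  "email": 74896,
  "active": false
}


Validating each field against schema:
  name: OK (non-empty string)
  age: FAIL (-1 is not > 0)
  email: FAIL (74896 is not a string)
  active: OK (boolean)

Result: INVALID (2 errors: age, email)

INVALID (2 errors: age, email)


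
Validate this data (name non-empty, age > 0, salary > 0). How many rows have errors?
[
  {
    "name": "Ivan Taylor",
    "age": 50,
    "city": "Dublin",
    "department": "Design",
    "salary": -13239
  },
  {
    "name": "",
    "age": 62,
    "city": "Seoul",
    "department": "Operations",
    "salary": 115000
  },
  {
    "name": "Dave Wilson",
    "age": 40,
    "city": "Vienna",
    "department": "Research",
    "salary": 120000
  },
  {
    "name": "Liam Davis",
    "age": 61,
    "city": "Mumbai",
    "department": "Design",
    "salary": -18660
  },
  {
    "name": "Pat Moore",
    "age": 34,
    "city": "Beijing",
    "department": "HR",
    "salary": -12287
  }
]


Validating 5 records:
Rules: name non-empty, age > 0, salary > 0

  Row 1 (Ivan Taylor): negative salary: -13239
  Row 2 (???): empty name
  Row 3 (Dave Wilson): OK
  Row 4 (Liam Davis): negative salary: -18660
  Row 5 (Pat Moore): negative salary: -12287

Total errors: 4

4 errors


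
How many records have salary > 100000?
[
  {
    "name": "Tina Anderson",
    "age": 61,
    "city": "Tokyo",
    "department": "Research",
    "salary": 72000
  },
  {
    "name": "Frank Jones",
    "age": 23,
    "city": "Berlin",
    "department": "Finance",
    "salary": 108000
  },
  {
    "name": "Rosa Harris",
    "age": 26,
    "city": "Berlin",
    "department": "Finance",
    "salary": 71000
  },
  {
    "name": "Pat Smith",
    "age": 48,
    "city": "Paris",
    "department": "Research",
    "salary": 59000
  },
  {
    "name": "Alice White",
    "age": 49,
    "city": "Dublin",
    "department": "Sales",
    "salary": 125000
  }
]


Data: 5 records
Condition: salary > 100000

Checking each record:
  Tina Anderson: 72000
  Frank Jones: 108000 MATCH
  Rosa Harris: 71000
  Pat Smith: 59000
  Alice White: 125000 MATCH

Count: 2

2


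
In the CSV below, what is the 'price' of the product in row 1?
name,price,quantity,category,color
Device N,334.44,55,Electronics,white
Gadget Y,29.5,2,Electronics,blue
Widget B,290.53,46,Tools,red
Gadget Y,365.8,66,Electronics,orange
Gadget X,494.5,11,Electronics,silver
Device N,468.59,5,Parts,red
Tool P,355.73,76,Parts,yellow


Query: Row 1 ('Device N'), column 'price'
Value: 334.44

334.44


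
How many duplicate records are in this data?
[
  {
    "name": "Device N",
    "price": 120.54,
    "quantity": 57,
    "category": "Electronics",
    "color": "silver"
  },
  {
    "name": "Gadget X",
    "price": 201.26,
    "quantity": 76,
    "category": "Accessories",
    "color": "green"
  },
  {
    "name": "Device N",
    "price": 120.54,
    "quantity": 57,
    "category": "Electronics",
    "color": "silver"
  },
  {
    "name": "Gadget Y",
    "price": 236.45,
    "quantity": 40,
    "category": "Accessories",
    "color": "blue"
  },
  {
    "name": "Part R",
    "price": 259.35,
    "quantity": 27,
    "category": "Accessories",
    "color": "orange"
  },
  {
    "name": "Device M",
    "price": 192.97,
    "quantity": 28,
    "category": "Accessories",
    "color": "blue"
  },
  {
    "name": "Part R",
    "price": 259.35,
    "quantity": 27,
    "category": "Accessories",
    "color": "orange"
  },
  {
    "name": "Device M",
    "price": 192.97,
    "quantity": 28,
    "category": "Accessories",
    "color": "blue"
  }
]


Checking 8 records for duplicates:

  Row 1: Device N ($120.54, qty 57)
  Row 2: Gadget X ($201.26, qty 76)
  Row 3: Device N ($120.54, qty 57) <-- DUPLICATE
  Row 4: Gadget Y ($236.45, qty 40)
  Row 5: Part R ($259.35, qty 27)
  Row 6: Device M ($192.97, qty 28)
  Row 7: Part R ($259.35, qty 27) <-- DUPLICATE
  Row 8: Device M ($192.97, qty 28) <-- DUPLICATE

Duplicates found: 3
Unique records: 5

3 duplicates, 5 unique


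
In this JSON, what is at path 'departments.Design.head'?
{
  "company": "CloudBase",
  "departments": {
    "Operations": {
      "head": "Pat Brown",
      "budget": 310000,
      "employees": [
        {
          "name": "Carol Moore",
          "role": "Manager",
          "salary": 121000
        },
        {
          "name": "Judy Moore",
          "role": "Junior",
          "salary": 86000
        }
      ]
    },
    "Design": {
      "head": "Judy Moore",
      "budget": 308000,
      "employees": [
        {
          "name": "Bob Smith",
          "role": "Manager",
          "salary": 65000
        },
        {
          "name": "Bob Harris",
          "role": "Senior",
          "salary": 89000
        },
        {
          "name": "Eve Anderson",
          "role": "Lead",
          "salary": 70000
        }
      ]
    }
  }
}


Path: departments.Design.head

Navigate:
  -> departments
  -> Design
  -> head = 'Judy Moore'

Judy Moore


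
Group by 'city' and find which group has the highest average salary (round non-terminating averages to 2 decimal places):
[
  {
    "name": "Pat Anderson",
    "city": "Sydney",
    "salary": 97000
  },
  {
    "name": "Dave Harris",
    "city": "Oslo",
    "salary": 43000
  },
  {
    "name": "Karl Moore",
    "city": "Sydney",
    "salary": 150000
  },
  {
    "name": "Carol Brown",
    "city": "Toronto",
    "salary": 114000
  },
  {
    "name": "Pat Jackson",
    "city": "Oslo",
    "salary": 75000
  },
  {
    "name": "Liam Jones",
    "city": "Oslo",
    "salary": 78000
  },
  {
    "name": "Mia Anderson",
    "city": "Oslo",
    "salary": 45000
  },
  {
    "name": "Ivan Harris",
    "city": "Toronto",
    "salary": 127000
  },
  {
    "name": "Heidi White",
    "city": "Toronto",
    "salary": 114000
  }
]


Group by: city

Groups:
  Oslo: 4 people, avg salary = 241000/4 = $60250
  Sydney: 2 people, avg salary = 247000/2 = $123500
  Toronto: 3 people, avg salary = 355000/3 ≈ $118333.33

Highest average salary: Sydney ($123500)

Sydney ($123500)


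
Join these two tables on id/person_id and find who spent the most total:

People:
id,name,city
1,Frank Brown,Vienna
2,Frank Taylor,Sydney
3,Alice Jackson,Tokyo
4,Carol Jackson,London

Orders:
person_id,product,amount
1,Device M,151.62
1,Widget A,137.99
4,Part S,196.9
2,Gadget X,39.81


Join on: people.id = orders.person_id

Joined rows:
  Frank Brown (Vienna) bought Device M for $151.62
  Frank Brown (Vienna) bought Widget A for $137.99
  Carol Jackson (London) bought Part S for $196.9
  Frank Taylor (Sydney) bought Gadget X for $39.81

Total per person:
  Frank Brown: $289.61
  Carol Jackson: $196.90
  Frank Taylor: $39.81

Top spender: Frank Brown ($289.61)

Frank Brown ($289.61)


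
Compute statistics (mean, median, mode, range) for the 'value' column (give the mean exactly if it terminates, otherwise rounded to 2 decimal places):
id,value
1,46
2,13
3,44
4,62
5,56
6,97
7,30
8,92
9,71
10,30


Data: [46, 13, 44, 62, 56, 97, 30, 92, 71, 30]
Count: 10
Sum: 541
Mean: 541/10 = 54.1
Sorted: [13, 30, 30, 44, 46, 56, 62, 71, 92, 97]
Median: 51.0
Mode: 30 (2 times)
Range: 97 - 13 = 84
Min: 13, Max: 97

mean=54.1, median=51.0, mode=30, range=84


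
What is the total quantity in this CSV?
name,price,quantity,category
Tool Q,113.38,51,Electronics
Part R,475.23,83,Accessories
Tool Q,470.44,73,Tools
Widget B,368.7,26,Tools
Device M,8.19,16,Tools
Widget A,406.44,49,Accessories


Computing total quantity:
Values: [51, 83, 73, 26, 16, 49]
Sum = 298

298


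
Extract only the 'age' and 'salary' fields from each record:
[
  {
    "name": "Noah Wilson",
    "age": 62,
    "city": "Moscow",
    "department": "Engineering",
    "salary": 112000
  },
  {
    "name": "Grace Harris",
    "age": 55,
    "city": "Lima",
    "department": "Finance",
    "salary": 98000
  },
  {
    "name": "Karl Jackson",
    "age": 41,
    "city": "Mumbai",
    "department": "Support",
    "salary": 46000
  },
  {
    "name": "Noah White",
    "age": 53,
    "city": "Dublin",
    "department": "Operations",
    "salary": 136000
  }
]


Original: 4 records with fields: name, age, city, department, salary
Keep: ['age', 'salary']
Drop: ['name', 'city', 'department']
Result: 4 records, 2 fields each

[
  {
    "age": 62,
    "salary": 112000
  },
  {
    "age": 55,
    "salary": 98000
  },
  {
    "age": 41,
    "salary": 46000
  },
  {
    "age": 53,
    "salary": 136000
  }
]


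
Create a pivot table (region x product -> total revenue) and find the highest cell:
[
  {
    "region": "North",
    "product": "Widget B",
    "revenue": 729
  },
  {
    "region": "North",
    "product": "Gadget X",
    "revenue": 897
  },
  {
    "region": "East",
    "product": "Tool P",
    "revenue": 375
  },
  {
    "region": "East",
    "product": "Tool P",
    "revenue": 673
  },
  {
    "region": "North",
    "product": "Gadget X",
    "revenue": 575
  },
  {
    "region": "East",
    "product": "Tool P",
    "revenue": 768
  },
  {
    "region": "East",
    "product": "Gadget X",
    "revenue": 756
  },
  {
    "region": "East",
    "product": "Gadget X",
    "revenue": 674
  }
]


Pivot: region (rows) x product (columns) -> total revenue

     Gadget X      Tool P        Widget B    
East          1430          1816             0  
North         1472             0           729  

Highest: East / Tool P = $1816

East / Tool P = $1816
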